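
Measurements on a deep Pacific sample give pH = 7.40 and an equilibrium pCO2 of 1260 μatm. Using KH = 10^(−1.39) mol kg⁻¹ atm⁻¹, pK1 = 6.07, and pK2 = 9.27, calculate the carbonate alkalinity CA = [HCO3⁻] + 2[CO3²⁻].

[CO2*] = KH · pCO2 = 10^(−1.39) × 1260×10^-6 = 5.133×10^-5 mol/kg
α₀ = 1/(1 + K1/[H⁺] + K1K2/[H⁺]²) = 1/(1 + 10^+1.33 + 10^-0.54) = 0.04412
DIC = [CO2*]/α₀ = 5.133×10^-5 / 0.04412 = 1.164 mmol/kg
CA = (α₁ + 2α₂)·DIC = (0.9432 + 2×0.01272) × 1.164 = 1.13 mmol/kg

CA = 1.13 mmol/kg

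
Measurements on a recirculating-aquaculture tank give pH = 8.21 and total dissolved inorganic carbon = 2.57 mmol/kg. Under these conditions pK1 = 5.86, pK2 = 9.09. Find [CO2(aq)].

α₀ = 1 / (1 + K1/[H⁺] + K1K2/[H⁺]²) = 1 / (1 + 10^+2.35 + 10^+1.47)
   = 1 / (1 + 223.87 + 29.512) = 1/254.38 = 0.003931
[CO2*] = α₀ × DIC = 0.003931 × 2.57 = 0.0101 mmol/kg = 10.1 μmol/kg

[CO2*] = 10.1 μmol/kg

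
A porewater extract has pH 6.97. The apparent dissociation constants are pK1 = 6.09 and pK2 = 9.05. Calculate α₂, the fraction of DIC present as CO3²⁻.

α₂ = 0.00730

α₂ = 1 / (1 + [H⁺]/K2 + [H⁺]²/(K1K2)) = 1 / (1 + 10^+2.08 + 10^+1.20)
   = 1 / (1 + 120.23 + 15.849) = 1/137.08 = 0.007295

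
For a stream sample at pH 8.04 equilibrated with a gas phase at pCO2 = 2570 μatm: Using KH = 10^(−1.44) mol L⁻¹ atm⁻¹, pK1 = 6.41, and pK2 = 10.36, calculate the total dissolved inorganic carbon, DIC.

[CO2*] = KH · pCO2 = 10^(−1.44) × 2570×10^-6 = 9.331×10^-5 mol/L
α₀ = 1/(1 + K1/[H⁺] + K1K2/[H⁺]²) = 1/(1 + 10^+1.63 + 10^-0.69) = 0.02280
DIC = [CO2*]/α₀ = 9.331×10^-5 / 0.02280 = 4.09 mmol/L

DIC = 4.09 mmol/L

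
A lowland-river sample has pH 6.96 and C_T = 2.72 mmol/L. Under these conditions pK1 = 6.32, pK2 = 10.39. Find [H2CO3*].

α₀ = 1 / (1 + K1/[H⁺] + K1K2/[H⁺]²) = 1 / (1 + 10^+0.64 + 10^-2.79)
   = 1 / (1 + 4.3652 + 0.0016218) = 1/5.3668 = 0.1863
[CO2*] = α₀ × DIC = 0.1863 × 2.72 = 0.507 mmol/L

[CO2*] = 0.507 mmol/L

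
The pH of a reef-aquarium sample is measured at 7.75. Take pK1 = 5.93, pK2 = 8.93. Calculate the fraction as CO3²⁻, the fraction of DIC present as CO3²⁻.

α₂ = 1 / (1 + [H⁺]/K2 + [H⁺]²/(K1K2)) = 1 / (1 + 10^+1.18 + 10^-0.64)
   = 1 / (1 + 15.136 + 0.22909) = 1/16.365 = 0.06111

α₂ = 0.0611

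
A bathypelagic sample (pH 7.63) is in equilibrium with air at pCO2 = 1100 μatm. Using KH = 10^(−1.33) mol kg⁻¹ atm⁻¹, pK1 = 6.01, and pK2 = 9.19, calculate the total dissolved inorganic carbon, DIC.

[CO2*] = KH · pCO2 = 10^(−1.33) × 1100×10^-6 = 5.145×10^-5 mol/kg
α₀ = 1/(1 + K1/[H⁺] + K1K2/[H⁺]²) = 1/(1 + 10^+1.62 + 10^+0.06) = 0.02281
DIC = [CO2*]/α₀ = 5.145×10^-5 / 0.02281 = 2.26 mmol/kg

DIC = 2.26 mmol/kg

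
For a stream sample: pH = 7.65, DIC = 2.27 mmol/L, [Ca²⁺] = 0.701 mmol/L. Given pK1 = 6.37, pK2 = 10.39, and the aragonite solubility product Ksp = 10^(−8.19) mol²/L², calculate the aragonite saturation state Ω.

α₂ = 1 / (1 + [H⁺]/K2 + [H⁺]²/(K1K2)) = 1 / (1 + 10^+2.74 + 10^+1.46)
   = 1 / (1 + 549.54 + 28.840) = 1/579.38 = 0.001726
[CO3²⁻] = α₂ × DIC = 0.001726 × 2.27 = 0.003918 mmol/L = 3.918 μmol/L
Ksp = 10^(−8.19) = 6.457×10^-9
Ω = [Ca²⁺][CO3²⁻]/Ksp = (0.701×10^-3)(3.918×10^-6) / 6.457×10^-9 = 0.425

Ω = 0.425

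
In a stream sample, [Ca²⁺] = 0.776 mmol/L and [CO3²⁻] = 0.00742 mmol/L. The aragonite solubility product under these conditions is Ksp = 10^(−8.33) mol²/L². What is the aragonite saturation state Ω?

Ω = 1.23

Ksp = 10^(−8.33) = 4.677×10^-9
Ω = [Ca²⁺][CO3²⁻]/Ksp = (0.776×10^-3)(0.00742×10^-3) / 4.677×10^-9 = 1.23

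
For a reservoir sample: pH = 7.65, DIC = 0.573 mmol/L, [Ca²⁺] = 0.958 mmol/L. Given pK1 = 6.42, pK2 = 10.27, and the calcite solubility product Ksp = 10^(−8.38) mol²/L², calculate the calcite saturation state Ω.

Ω = 0.298

α₂ = 1 / (1 + [H⁺]/K2 + [H⁺]²/(K1K2)) = 1 / (1 + 10^+2.62 + 10^+1.39)
   = 1 / (1 + 416.87 + 24.547) = 1/442.42 = 0.002260
[CO3²⁻] = α₂ × DIC = 0.002260 × 0.573 = 0.001295 mmol/L = 1.295 μmol/L
Ksp = 10^(−8.38) = 4.169×10^-9
Ω = [Ca²⁺][CO3²⁻]/Ksp = (0.958×10^-3)(1.295×10^-6) / 4.169×10^-9 = 0.298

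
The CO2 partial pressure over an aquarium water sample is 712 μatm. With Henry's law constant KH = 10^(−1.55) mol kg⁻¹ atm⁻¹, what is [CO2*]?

KH = 10^(−1.55) = 2.818×10^-2 mol kg⁻¹ atm⁻¹
[CO2*] = KH · pCO2 = 2.818×10^-2 × 712×10^-6 atm = 2.01×10^-5 mol/kg

[CO2*] = 20.1 μmol/kg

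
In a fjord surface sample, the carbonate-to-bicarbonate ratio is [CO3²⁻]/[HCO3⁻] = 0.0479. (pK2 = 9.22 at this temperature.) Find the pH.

pH = 7.90

From K2 = [H⁺][CO3²⁻]/[HCO3⁻]:  pH = pK2 + log₁₀([CO3²⁻]/[HCO3⁻])
log₁₀(0.0479) = -1.320
pH = 9.22 + (-1.320) = 7.90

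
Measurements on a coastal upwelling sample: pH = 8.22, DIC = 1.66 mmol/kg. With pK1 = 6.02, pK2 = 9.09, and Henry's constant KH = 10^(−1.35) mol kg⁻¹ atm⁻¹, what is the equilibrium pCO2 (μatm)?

α₀ = 1 / (1 + K1/[H⁺] + K1K2/[H⁺]²) = 1 / (1 + 10^+2.20 + 10^+1.33)
   = 1 / (1 + 158.49 + 21.380) = 1/180.87 = 0.005529
[CO2*] = α₀ × DIC = 0.005529 × 1.66 = 0.009178 mmol/kg = 9.178 μmol/kg
pCO2 = [CO2*]/KH = 9.178×10^-6 / 4.467×10^-2 = 205 μatm

pCO2 = 205 μatm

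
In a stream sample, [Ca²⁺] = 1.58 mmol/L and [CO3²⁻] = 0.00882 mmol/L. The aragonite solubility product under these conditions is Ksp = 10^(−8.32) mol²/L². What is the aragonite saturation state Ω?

Ω = 2.91

Ksp = 10^(−8.32) = 4.786×10^-9
Ω = [Ca²⁺][CO3²⁻]/Ksp = (1.58×10^-3)(0.00882×10^-3) / 4.786×10^-9 = 2.91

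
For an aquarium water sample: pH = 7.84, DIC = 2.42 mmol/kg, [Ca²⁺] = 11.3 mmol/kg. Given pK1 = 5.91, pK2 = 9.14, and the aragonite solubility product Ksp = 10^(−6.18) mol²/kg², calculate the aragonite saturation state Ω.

α₂ = 1 / (1 + [H⁺]/K2 + [H⁺]²/(K1K2)) = 1 / (1 + 10^+1.30 + 10^-0.63)
   = 1 / (1 + 19.953 + 0.23442) = 1/21.187 = 0.04720
[CO3²⁻] = α₂ × DIC = 0.04720 × 2.42 = 0.1142 mmol/kg
Ksp = 10^(−6.18) = 6.607×10^-7
Ω = [Ca²⁺][CO3²⁻]/Ksp = (11.3×10^-3)(1.142×10^-4) / 6.607×10^-7 = 1.95

Ω = 1.95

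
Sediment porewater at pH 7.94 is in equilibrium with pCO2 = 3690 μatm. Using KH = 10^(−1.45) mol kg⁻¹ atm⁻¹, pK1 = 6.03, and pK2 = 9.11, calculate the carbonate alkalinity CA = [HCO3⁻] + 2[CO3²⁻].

CA = 12.1 mmol/kg

[CO2*] = KH · pCO2 = 10^(−1.45) × 3690×10^-6 = 1.309×10^-4 mol/kg
α₀ = 1/(1 + K1/[H⁺] + K1K2/[H⁺]²) = 1/(1 + 10^+1.91 + 10^+0.74) = 0.01139
DIC = [CO2*]/α₀ = 1.309×10^-4 / 0.01139 = 11.49 mmol/kg
CA = (α₁ + 2α₂)·DIC = (0.9260 + 2×0.06261) × 11.49 = 12.1 mmol/kg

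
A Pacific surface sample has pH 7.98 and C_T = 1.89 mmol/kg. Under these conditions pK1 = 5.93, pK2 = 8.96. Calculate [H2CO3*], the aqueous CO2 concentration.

[CO2*] = 15.1 μmol/kg

α₀ = 1 / (1 + K1/[H⁺] + K1K2/[H⁺]²) = 1 / (1 + 10^+2.05 + 10^+1.07)
   = 1 / (1 + 112.20 + 11.749) = 1/124.95 = 0.008003
[CO2*] = α₀ × DIC = 0.008003 × 1.89 = 0.0151 mmol/kg = 15.1 μmol/kg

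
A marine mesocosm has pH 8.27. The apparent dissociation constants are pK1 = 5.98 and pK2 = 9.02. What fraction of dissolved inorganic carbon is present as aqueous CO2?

α₀ = 0.00434

α₀ = 1 / (1 + K1/[H⁺] + K1K2/[H⁺]²) = 1 / (1 + 10^+2.29 + 10^+1.54)
   = 1 / (1 + 194.98 + 34.674) = 1/230.66 = 0.004335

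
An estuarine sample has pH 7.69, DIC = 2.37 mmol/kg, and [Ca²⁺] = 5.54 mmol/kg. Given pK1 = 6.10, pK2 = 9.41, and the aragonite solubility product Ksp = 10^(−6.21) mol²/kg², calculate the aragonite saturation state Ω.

α₂ = 1 / (1 + [H⁺]/K2 + [H⁺]²/(K1K2)) = 1 / (1 + 10^+1.72 + 10^+0.13)
   = 1 / (1 + 52.481 + 1.3490) = 1/54.830 = 0.01824
[CO3²⁻] = α₂ × DIC = 0.01824 × 2.37 = 0.04322 mmol/kg
Ksp = 10^(−6.21) = 6.166×10^-7
Ω = [Ca²⁺][CO3²⁻]/Ksp = (5.54×10^-3)(4.322×10^-5) / 6.166×10^-7 = 0.388

Ω = 0.388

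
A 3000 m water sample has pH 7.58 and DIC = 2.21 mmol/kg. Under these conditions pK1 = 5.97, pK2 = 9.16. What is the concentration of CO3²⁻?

α₂ = 1 / (1 + [H⁺]/K2 + [H⁺]²/(K1K2)) = 1 / (1 + 10^+1.58 + 10^-0.03)
   = 1 / (1 + 38.019 + 0.93325) = 1/39.952 = 0.02503
[CO3²⁻] = α₂ × DIC = 0.02503 × 2.21 = 0.0553 mmol/kg

[CO3²⁻] = 0.0553 mmol/kg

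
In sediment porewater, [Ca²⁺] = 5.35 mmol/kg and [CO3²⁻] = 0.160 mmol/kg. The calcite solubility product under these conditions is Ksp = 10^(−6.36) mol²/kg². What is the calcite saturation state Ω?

Ksp = 10^(−6.36) = 4.365×10^-7
Ω = [Ca²⁺][CO3²⁻]/Ksp = (5.35×10^-3)(0.160×10^-3) / 4.365×10^-7 = 1.96

Ω = 1.96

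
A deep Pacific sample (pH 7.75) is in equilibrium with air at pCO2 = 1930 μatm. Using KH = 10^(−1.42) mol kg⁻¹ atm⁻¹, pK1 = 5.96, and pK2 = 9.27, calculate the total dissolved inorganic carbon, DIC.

[CO2*] = KH · pCO2 = 10^(−1.42) × 1930×10^-6 = 7.338×10^-5 mol/kg
α₀ = 1/(1 + K1/[H⁺] + K1K2/[H⁺]²) = 1/(1 + 10^+1.79 + 10^+0.27) = 0.01550
DIC = [CO2*]/α₀ = 7.338×10^-5 / 0.01550 = 4.73 mmol/kg

DIC = 4.73 mmol/kg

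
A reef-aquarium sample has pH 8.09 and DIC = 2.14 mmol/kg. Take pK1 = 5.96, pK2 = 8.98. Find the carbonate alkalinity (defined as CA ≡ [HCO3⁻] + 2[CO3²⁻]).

CA = 2.37 mmol/kg

CA = [HCO3⁻] + 2[CO3²⁻] = (α₁ + 2α₂)·DIC
At pH 8.09: [H⁺]/K1 = 10^-2.13 = 0.0074131, K2/[H⁺] = 10^-0.89 = 0.12882
α₁ = 1/(1 + 0.0074131 + 0.12882) = 1/1.1362 = 0.8801; α₂ = α₁·K2/[H⁺] = 0.1134
α₁ + 2α₂ = 1.1069
CA = 1.1069 × 2.14 = 2.37 mmol/kg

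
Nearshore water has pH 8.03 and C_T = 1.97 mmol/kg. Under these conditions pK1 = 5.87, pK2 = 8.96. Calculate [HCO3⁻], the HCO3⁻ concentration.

α₁ = 1 / (1 + [H⁺]/K1 + K2/[H⁺]) = 1 / (1 + 10^-2.16 + 10^-0.93)
   = 1 / (1 + 0.0069183 + 0.11749) = 1/1.1244 = 0.8894
[HCO3⁻] = α₁ × DIC = 0.8894 × 1.97 = 1.75 mmol/kg

[HCO3⁻] = 1.75 mmol/kg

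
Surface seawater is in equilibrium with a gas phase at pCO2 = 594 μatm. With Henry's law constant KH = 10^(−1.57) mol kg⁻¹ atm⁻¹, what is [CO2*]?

KH = 10^(−1.57) = 2.692×10^-2 mol kg⁻¹ atm⁻¹
[CO2*] = KH · pCO2 = 2.692×10^-2 × 594×10^-6 atm = 1.60×10^-5 mol/kg

[CO2*] = 16.0 μmol/kg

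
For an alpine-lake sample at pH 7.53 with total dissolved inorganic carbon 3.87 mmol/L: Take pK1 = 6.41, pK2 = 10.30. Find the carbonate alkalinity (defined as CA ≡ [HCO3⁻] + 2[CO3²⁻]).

CA = 3.60 mmol/L

CA = [HCO3⁻] + 2[CO3²⁻] = (α₁ + 2α₂)·DIC
At pH 7.53: [H⁺]/K1 = 10^-1.12 = 0.075858, K2/[H⁺] = 10^-2.77 = 0.0016982
α₁ = 1/(1 + 0.075858 + 0.0016982) = 1/1.0776 = 0.9280; α₂ = α₁·K2/[H⁺] = 0.001576
α₁ + 2α₂ = 0.9312
CA = 0.9312 × 3.87 = 3.60 mmol/L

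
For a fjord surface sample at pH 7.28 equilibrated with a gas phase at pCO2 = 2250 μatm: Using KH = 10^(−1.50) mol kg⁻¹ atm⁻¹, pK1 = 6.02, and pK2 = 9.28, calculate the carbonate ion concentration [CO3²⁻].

[CO2*] = KH · pCO2 = 10^(−1.50) × 2250×10^-6 = 7.115×10^-5 mol/kg
α₀ = 1/(1 + K1/[H⁺] + K1K2/[H⁺]²) = 1/(1 + 10^+1.26 + 10^-0.74) = 0.05160
DIC = [CO2*]/α₀ = 7.115×10^-5 / 0.05160 = 1.379 mmol/kg
[CO3²⁻] = α₂·DIC; α₂ = 0.009390, so [CO3²⁻] = 0.009390 × 1.379 = 0.0129 mmol/kg = 12.9 μmol/kg

[CO3²⁻] = 12.9 μmol/kg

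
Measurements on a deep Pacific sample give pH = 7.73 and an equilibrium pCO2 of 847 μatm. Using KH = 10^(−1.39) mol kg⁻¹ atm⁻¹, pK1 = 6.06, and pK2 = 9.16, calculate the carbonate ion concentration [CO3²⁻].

[CO2*] = KH · pCO2 = 10^(−1.39) × 847×10^-6 = 3.451×10^-5 mol/kg
α₀ = 1/(1 + K1/[H⁺] + K1K2/[H⁺]²) = 1/(1 + 10^+1.67 + 10^+0.24) = 0.02020
DIC = [CO2*]/α₀ = 3.451×10^-5 / 0.02020 = 1.708 mmol/kg
[CO3²⁻] = α₂·DIC; α₂ = 0.03510, so [CO3²⁻] = 0.03510 × 1.708 = 0.0600 mmol/kg

[CO3²⁻] = 0.0600 mmol/kg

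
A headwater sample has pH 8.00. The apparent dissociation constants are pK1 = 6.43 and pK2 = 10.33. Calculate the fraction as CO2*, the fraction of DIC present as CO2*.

α₀ = 1 / (1 + K1/[H⁺] + K1K2/[H⁺]²) = 1 / (1 + 10^+1.57 + 10^-0.76)
   = 1 / (1 + 37.154 + 0.17378) = 1/38.327 = 0.02609

α₀ = 0.0261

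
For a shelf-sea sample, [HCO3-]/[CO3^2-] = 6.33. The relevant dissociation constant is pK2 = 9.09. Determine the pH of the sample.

From K2 = [H⁺][CO3^2-]/[HCO3-]:  pH = pK2 − log₁₀([HCO3-]/[CO3^2-])
log₁₀(6.33) = +0.801
pH = 9.09 − (+0.801) = 8.29

pH = 8.29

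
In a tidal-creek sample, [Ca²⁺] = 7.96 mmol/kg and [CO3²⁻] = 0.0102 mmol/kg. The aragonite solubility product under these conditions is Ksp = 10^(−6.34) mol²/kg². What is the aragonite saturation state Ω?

Ksp = 10^(−6.34) = 4.571×10^-7
Ω = [Ca²⁺][CO3²⁻]/Ksp = (7.96×10^-3)(0.0102×10^-3) / 4.571×10^-7 = 0.178

Ω = 0.178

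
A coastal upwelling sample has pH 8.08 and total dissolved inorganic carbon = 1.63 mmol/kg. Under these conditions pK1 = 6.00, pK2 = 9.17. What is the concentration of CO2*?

[CO2*] = 12.4 μmol/kg

α₀ = 1 / (1 + K1/[H⁺] + K1K2/[H⁺]²) = 1 / (1 + 10^+2.08 + 10^+0.99)
   = 1 / (1 + 120.23 + 9.7724) = 1/131.00 = 0.007634
[CO2*] = α₀ × DIC = 0.007634 × 1.63 = 0.0124 mmol/kg = 12.4 μmol/kg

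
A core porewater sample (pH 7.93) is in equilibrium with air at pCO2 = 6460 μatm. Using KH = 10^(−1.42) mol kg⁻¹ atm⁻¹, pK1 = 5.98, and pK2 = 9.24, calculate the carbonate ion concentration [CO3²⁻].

[CO2*] = KH · pCO2 = 10^(−1.42) × 6460×10^-6 = 2.456×10^-4 mol/kg
α₀ = 1/(1 + K1/[H⁺] + K1K2/[H⁺]²) = 1/(1 + 10^+1.95 + 10^+0.64) = 0.01058
DIC = [CO2*]/α₀ = 2.456×10^-4 / 0.01058 = 23.21 mmol/kg
[CO3²⁻] = α₂·DIC; α₂ = 0.04620, so [CO3²⁻] = 0.04620 × 23.21 = 1.07 mmol/kg

[CO3²⁻] = 1.07 mmol/kg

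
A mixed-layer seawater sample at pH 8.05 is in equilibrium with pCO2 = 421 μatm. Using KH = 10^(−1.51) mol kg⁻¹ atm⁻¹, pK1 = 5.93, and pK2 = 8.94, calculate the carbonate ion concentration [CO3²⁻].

[CO2*] = KH · pCO2 = 10^(−1.51) × 421×10^-6 = 1.301×10^-5 mol/kg
α₀ = 1/(1 + K1/[H⁺] + K1K2/[H⁺]²) = 1/(1 + 10^+2.12 + 10^+1.23) = 0.006675
DIC = [CO2*]/α₀ = 1.301×10^-5 / 0.006675 = 1.949 mmol/kg
[CO3²⁻] = α₂·DIC; α₂ = 0.1134, so [CO3²⁻] = 0.1134 × 1.949 = 0.221 mmol/kg

[CO3²⁻] = 0.221 mmol/kg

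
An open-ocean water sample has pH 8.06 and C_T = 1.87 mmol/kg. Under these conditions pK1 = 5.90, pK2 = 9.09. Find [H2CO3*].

α₀ = 1 / (1 + K1/[H⁺] + K1K2/[H⁺]²) = 1 / (1 + 10^+2.16 + 10^+1.13)
   = 1 / (1 + 144.54 + 13.490) = 1/159.03 = 0.006288
[CO2*] = α₀ × DIC = 0.006288 × 1.87 = 0.0118 mmol/kg = 11.8 μmol/kg

[CO2*] = 11.8 μmol/kg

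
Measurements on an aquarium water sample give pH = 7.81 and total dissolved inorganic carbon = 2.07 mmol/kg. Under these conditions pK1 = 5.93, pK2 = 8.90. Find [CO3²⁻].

α₂ = 1 / (1 + [H⁺]/K2 + [H⁺]²/(K1K2)) = 1 / (1 + 10^+1.09 + 10^-0.79)
   = 1 / (1 + 12.303 + 0.16218) = 1/13.465 = 0.07427
[CO3²⁻] = α₂ × DIC = 0.07427 × 2.07 = 0.154 mmol/kg

[CO3²⁻] = 0.154 mmol/kg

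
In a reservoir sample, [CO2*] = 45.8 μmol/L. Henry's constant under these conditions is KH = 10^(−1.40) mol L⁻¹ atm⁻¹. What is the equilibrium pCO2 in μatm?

pCO2 = 1150 μatm

KH = 10^(−1.40) = 3.981×10^-2 mol L⁻¹ atm⁻¹
pCO2 = [CO2*]/KH = 45.8×10^-6 / 3.981×10^-2 = 1.15×10^-3 atm = 1150 μatm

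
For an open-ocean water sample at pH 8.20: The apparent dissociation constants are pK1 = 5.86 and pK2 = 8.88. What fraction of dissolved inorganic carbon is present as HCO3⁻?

α₁ = 0.824

α₁ = 1 / (1 + [H⁺]/K1 + K2/[H⁺]) = 1 / (1 + 10^-2.34 + 10^-0.68)
   = 1 / (1 + 0.0045709 + 0.20893) = 1/1.2135 = 0.8241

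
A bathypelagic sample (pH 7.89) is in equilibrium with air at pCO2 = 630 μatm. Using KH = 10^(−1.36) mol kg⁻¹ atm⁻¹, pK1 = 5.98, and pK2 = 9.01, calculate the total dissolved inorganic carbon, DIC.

DIC = 2.43 mmol/kg

[CO2*] = KH · pCO2 = 10^(−1.36) × 630×10^-6 = 2.750×10^-5 mol/kg
α₀ = 1/(1 + K1/[H⁺] + K1K2/[H⁺]²) = 1/(1 + 10^+1.91 + 10^+0.79) = 0.01131
DIC = [CO2*]/α₀ = 2.750×10^-5 / 0.01131 = 2.43 mmol/kg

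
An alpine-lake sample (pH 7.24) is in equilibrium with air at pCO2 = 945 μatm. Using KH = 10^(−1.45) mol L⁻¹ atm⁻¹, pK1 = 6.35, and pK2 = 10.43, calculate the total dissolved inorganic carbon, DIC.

[CO2*] = KH · pCO2 = 10^(−1.45) × 945×10^-6 = 3.353×10^-5 mol/L
α₀ = 1/(1 + K1/[H⁺] + K1K2/[H⁺]²) = 1/(1 + 10^+0.89 + 10^-2.30) = 0.1141
DIC = [CO2*]/α₀ = 3.353×10^-5 / 0.1141 = 0.294 mmol/L

DIC = 0.294 mmol/L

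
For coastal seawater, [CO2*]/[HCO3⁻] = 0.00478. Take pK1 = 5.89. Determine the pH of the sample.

pH = 8.21

From K1 = [H⁺][HCO3⁻]/[CO2*]:  pH = pK1 − log₁₀([CO2*]/[HCO3⁻])
log₁₀(0.00478) = -2.321
pH = 5.89 − (-2.321) = 8.21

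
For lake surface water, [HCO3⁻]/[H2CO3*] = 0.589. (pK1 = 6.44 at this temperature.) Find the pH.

pH = 6.21

From K1 = [H⁺][HCO3⁻]/[H2CO3*]:  pH = pK1 + log₁₀([HCO3⁻]/[H2CO3*])
log₁₀(0.589) = -0.230
pH = 6.44 + (-0.230) = 6.21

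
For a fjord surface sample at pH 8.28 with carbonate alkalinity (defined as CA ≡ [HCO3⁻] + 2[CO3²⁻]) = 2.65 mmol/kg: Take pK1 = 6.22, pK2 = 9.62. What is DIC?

DIC = 2.56 mmol/kg

CA = [HCO3⁻] + 2[CO3²⁻] = (α₁ + 2α₂)·DIC
At pH 8.28: [H⁺]/K1 = 10^-2.06 = 0.0087096, K2/[H⁺] = 10^-1.34 = 0.045709
α₁ = 1/(1 + 0.0087096 + 0.045709) = 1/1.0544 = 0.9484; α₂ = α₁·K2/[H⁺] = 0.04335
α₁ + 2α₂ = 1.0351
DIC = CA / (α₁ + 2α₂) = 2.65 / 1.0351 = 2.56 mmol/kg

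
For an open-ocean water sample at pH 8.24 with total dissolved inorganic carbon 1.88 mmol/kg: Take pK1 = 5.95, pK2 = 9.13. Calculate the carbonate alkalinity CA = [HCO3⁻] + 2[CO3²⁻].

CA = [HCO3⁻] + 2[CO3²⁻] = (α₁ + 2α₂)·DIC
At pH 8.24: [H⁺]/K1 = 10^-2.29 = 0.0051286, K2/[H⁺] = 10^-0.89 = 0.12882
α₁ = 1/(1 + 0.0051286 + 0.12882) = 1/1.1340 = 0.8819; α₂ = α₁·K2/[H⁺] = 0.1136
α₁ + 2α₂ = 1.1091
CA = 1.1091 × 1.88 = 2.09 mmol/kg

CA = 2.09 mmol/kg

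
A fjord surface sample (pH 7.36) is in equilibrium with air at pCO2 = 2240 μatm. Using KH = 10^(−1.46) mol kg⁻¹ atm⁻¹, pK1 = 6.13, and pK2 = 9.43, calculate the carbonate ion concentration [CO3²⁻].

[CO2*] = KH · pCO2 = 10^(−1.46) × 2240×10^-6 = 7.767×10^-5 mol/kg
α₀ = 1/(1 + K1/[H⁺] + K1K2/[H⁺]²) = 1/(1 + 10^+1.23 + 10^-0.84) = 0.05517
DIC = [CO2*]/α₀ = 7.767×10^-5 / 0.05517 = 1.408 mmol/kg
[CO3²⁻] = α₂·DIC; α₂ = 0.007974, so [CO3²⁻] = 0.007974 × 1.408 = 0.0112 mmol/kg = 11.2 μmol/kg

[CO3²⁻] = 11.2 μmol/kg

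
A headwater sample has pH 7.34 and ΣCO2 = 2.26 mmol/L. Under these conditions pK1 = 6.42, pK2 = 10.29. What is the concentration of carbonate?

[CO3²⁻] = 2.26 μmol/L

α₂ = 1 / (1 + [H⁺]/K2 + [H⁺]²/(K1K2)) = 1 / (1 + 10^+2.95 + 10^+2.03)
   = 1 / (1 + 891.25 + 107.15) = 1/999.40 = 0.001001
[CO3²⁻] = α₂ × DIC = 0.001001 × 2.26 = 0.00226 mmol/L = 2.26 μmol/L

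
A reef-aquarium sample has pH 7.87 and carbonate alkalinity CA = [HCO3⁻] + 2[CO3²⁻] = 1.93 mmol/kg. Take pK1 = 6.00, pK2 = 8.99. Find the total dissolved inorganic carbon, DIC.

DIC = 1.83 mmol/kg

CA = [HCO3⁻] + 2[CO3²⁻] = (α₁ + 2α₂)·DIC
At pH 7.87: [H⁺]/K1 = 10^-1.87 = 0.013490, K2/[H⁺] = 10^-1.12 = 0.075858
α₁ = 1/(1 + 0.013490 + 0.075858) = 1/1.0893 = 0.9180; α₂ = α₁·K2/[H⁺] = 0.06964
α₁ + 2α₂ = 1.0573
DIC = CA / (α₁ + 2α₂) = 1.93 / 1.0573 = 1.83 mmol/kg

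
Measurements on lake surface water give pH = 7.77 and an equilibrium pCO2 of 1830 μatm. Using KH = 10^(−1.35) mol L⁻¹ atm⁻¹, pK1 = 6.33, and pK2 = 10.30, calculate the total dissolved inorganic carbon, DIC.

DIC = 2.34 mmol/L

[CO2*] = KH · pCO2 = 10^(−1.35) × 1830×10^-6 = 8.174×10^-5 mol/L
α₀ = 1/(1 + K1/[H⁺] + K1K2/[H⁺]²) = 1/(1 + 10^+1.44 + 10^-1.09) = 0.03494
DIC = [CO2*]/α₀ = 8.174×10^-5 / 0.03494 = 2.34 mmol/L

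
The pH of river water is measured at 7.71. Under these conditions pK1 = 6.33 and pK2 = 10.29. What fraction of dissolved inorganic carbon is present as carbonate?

α₂ = 0.00252

α₂ = 1 / (1 + [H⁺]/K2 + [H⁺]²/(K1K2)) = 1 / (1 + 10^+2.58 + 10^+1.20)
   = 1 / (1 + 380.19 + 15.849) = 1/397.04 = 0.002519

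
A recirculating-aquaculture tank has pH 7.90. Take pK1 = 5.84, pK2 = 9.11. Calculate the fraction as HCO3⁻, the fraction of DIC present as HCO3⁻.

α₁ = 0.934

α₁ = 1 / (1 + [H⁺]/K1 + K2/[H⁺]) = 1 / (1 + 10^-2.06 + 10^-1.21)
   = 1 / (1 + 0.0087096 + 0.061660) = 1/1.0704 = 0.9343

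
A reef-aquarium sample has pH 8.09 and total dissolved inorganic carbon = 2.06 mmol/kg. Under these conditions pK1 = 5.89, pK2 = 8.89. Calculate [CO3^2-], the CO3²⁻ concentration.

α₂ = 1 / (1 + [H⁺]/K2 + [H⁺]²/(K1K2)) = 1 / (1 + 10^+0.80 + 10^-1.40)
   = 1 / (1 + 6.3096 + 0.039811) = 1/7.3494 = 0.1361
[CO3²⁻] = α₂ × DIC = 0.1361 × 2.06 = 0.280 mmol/kg

[CO3²⁻] = 0.280 mmol/kg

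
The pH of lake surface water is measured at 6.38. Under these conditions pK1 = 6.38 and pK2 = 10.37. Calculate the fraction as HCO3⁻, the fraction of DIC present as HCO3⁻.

α₁ = 0.500

α₁ = 1 / (1 + [H⁺]/K1 + K2/[H⁺]) = 1 / (1 + 10^+0.00 + 10^-3.99)
   = 1 / (1 + 1.0000 + 0.00010233) = 1/2.0001 = 0.5000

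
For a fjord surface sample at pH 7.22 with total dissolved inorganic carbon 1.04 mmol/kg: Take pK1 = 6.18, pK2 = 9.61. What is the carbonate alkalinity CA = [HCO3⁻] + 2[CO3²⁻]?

CA = 0.957 mmol/kg

CA = [HCO3⁻] + 2[CO3²⁻] = (α₁ + 2α₂)·DIC
At pH 7.22: [H⁺]/K1 = 10^-1.04 = 0.091201, K2/[H⁺] = 10^-2.39 = 0.0040738
α₁ = 1/(1 + 0.091201 + 0.0040738) = 1/1.0953 = 0.9130; α₂ = α₁·K2/[H⁺] = 0.003719
α₁ + 2α₂ = 0.9205
CA = 0.9205 × 1.04 = 0.957 mmol/kg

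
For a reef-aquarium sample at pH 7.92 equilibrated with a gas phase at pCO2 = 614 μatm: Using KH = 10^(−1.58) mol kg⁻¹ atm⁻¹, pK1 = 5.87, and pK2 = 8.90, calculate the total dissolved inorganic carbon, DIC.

[CO2*] = KH · pCO2 = 10^(−1.58) × 614×10^-6 = 1.615×10^-5 mol/kg
α₀ = 1/(1 + K1/[H⁺] + K1K2/[H⁺]²) = 1/(1 + 10^+2.05 + 10^+1.07) = 0.008003
DIC = [CO2*]/α₀ = 1.615×10^-5 / 0.008003 = 2.02 mmol/kg

DIC = 2.02 mmol/kg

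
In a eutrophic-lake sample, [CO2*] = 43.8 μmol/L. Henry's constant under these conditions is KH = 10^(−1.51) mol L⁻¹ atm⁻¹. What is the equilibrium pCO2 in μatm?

pCO2 = 1420 μatm

KH = 10^(−1.51) = 3.090×10^-2 mol L⁻¹ atm⁻¹
pCO2 = [CO2*]/KH = 43.8×10^-6 / 3.090×10^-2 = 1.42×10^-3 atm = 1420 μatm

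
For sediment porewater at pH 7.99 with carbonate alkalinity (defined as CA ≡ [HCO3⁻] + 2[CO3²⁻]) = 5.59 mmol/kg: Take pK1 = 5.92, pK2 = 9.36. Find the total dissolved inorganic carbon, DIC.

CA = [HCO3⁻] + 2[CO3²⁻] = (α₁ + 2α₂)·DIC
At pH 7.99: [H⁺]/K1 = 10^-2.07 = 0.0085114, K2/[H⁺] = 10^-1.37 = 0.042658
α₁ = 1/(1 + 0.0085114 + 0.042658) = 1/1.0512 = 0.9513; α₂ = α₁·K2/[H⁺] = 0.04058
α₁ + 2α₂ = 1.0325
DIC = CA / (α₁ + 2α₂) = 5.59 / 1.0325 = 5.41 mmol/kg

DIC = 5.41 mmol/kg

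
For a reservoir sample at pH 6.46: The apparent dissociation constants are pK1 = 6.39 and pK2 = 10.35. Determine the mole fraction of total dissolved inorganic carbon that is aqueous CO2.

α₀ = 1 / (1 + K1/[H⁺] + K1K2/[H⁺]²) = 1 / (1 + 10^+0.07 + 10^-3.82)
   = 1 / (1 + 1.1749 + 0.00015136) = 1/2.1750 = 0.4598

α₀ = 0.460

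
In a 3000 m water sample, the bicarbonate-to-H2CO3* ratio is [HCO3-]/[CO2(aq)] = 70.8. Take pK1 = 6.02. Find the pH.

From K1 = [H⁺][HCO3-]/[CO2(aq)]:  pH = pK1 + log₁₀([HCO3-]/[CO2(aq)])
log₁₀(70.8) = +1.850
pH = 6.02 + (+1.850) = 7.87

pH = 7.87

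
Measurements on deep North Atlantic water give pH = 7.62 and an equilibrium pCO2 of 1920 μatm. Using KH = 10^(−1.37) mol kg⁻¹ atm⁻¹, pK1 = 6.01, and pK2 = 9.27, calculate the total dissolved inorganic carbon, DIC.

[CO2*] = KH · pCO2 = 10^(−1.37) × 1920×10^-6 = 8.190×10^-5 mol/kg
α₀ = 1/(1 + K1/[H⁺] + K1K2/[H⁺]²) = 1/(1 + 10^+1.61 + 10^-0.04) = 0.02345
DIC = [CO2*]/α₀ = 8.190×10^-5 / 0.02345 = 3.49 mmol/kg

DIC = 3.49 mmol/kg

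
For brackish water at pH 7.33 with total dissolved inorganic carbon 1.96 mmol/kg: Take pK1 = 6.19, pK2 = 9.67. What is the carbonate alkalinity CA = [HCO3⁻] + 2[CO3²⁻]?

CA = 1.84 mmol/kg

CA = [HCO3⁻] + 2[CO3²⁻] = (α₁ + 2α₂)·DIC
At pH 7.33: [H⁺]/K1 = 10^-1.14 = 0.072444, K2/[H⁺] = 10^-2.34 = 0.0045709
α₁ = 1/(1 + 0.072444 + 0.0045709) = 1/1.0770 = 0.9285; α₂ = α₁·K2/[H⁺] = 0.004244
α₁ + 2α₂ = 0.9370
CA = 0.9370 × 1.96 = 1.84 mmol/kg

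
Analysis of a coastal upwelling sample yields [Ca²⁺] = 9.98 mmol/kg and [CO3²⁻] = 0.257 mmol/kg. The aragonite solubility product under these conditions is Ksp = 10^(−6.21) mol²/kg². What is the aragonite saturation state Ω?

Ksp = 10^(−6.21) = 6.166×10^-7
Ω = [Ca²⁺][CO3²⁻]/Ksp = (9.98×10^-3)(0.257×10^-3) / 6.166×10^-7 = 4.16

Ω = 4.16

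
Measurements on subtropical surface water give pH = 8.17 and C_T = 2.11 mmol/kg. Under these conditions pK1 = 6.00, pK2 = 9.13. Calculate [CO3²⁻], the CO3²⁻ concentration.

α₂ = 1 / (1 + [H⁺]/K2 + [H⁺]²/(K1K2)) = 1 / (1 + 10^+0.96 + 10^-1.21)
   = 1 / (1 + 9.1201 + 0.061660) = 1/10.182 = 0.09821
[CO3²⁻] = α₂ × DIC = 0.09821 × 2.11 = 0.207 mmol/kg

[CO3²⁻] = 0.207 mmol/kg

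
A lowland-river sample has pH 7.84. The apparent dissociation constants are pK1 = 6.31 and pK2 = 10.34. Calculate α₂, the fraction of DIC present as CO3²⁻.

α₂ = 0.00306

α₂ = 1 / (1 + [H⁺]/K2 + [H⁺]²/(K1K2)) = 1 / (1 + 10^+2.50 + 10^+0.97)
   = 1 / (1 + 316.23 + 9.3325) = 1/326.56 = 0.003062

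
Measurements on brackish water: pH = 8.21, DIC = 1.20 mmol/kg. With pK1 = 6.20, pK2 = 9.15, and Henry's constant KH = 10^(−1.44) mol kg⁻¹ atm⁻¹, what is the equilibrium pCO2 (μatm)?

α₀ = 1 / (1 + K1/[H⁺] + K1K2/[H⁺]²) = 1 / (1 + 10^+2.01 + 10^+1.07)
   = 1 / (1 + 102.33 + 11.749) = 1/115.08 = 0.008690
[CO2*] = α₀ × DIC = 0.008690 × 1.20 = 0.01043 mmol/kg = 10.43 μmol/kg
pCO2 = [CO2*]/KH = 1.043×10^-5 / 3.631×10^-2 = 287 μatm

pCO2 = 287 μatm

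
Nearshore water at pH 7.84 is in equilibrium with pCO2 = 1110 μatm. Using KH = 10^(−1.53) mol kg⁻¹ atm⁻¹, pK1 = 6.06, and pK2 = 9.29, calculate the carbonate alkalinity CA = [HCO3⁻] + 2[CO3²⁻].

[CO2*] = KH · pCO2 = 10^(−1.53) × 1110×10^-6 = 3.276×10^-5 mol/kg
α₀ = 1/(1 + K1/[H⁺] + K1K2/[H⁺]²) = 1/(1 + 10^+1.78 + 10^+0.33) = 0.01577
DIC = [CO2*]/α₀ = 3.276×10^-5 / 0.01577 = 2.077 mmol/kg
CA = (α₁ + 2α₂)·DIC = (0.9505 + 2×0.03373) × 2.077 = 2.11 mmol/kg

CA = 2.11 mmol/kg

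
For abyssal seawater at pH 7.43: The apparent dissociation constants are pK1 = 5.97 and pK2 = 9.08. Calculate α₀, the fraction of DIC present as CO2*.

α₀ = 1 / (1 + K1/[H⁺] + K1K2/[H⁺]²) = 1 / (1 + 10^+1.46 + 10^-0.19)
   = 1 / (1 + 28.840 + 0.64565) = 1/30.486 = 0.03280

α₀ = 0.0328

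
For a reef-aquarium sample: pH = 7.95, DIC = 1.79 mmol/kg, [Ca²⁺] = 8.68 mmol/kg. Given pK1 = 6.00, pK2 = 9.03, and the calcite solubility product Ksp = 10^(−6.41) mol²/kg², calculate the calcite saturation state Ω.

α₂ = 1 / (1 + [H⁺]/K2 + [H⁺]²/(K1K2)) = 1 / (1 + 10^+1.08 + 10^-0.87)
   = 1 / (1 + 12.023 + 0.13490) = 1/13.158 = 0.07600
[CO3²⁻] = α₂ × DIC = 0.07600 × 1.79 = 0.1360 mmol/kg
Ksp = 10^(−6.41) = 3.890×10^-7
Ω = [Ca²⁺][CO3²⁻]/Ksp = (8.68×10^-3)(1.360×10^-4) / 3.890×10^-7 = 3.04

Ω = 3.04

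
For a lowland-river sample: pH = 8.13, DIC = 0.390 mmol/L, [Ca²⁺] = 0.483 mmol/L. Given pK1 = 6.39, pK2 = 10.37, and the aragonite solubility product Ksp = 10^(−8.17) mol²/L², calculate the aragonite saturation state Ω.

Ω = 0.157

α₂ = 1 / (1 + [H⁺]/K2 + [H⁺]²/(K1K2)) = 1 / (1 + 10^+2.24 + 10^+0.50)
   = 1 / (1 + 173.78 + 3.1623) = 1/177.94 = 0.005620
[CO3²⁻] = α₂ × DIC = 0.005620 × 0.390 = 0.002192 mmol/L = 2.192 μmol/L
Ksp = 10^(−8.17) = 6.761×10^-9
Ω = [Ca²⁺][CO3²⁻]/Ksp = (0.483×10^-3)(2.192×10^-6) / 6.761×10^-9 = 0.157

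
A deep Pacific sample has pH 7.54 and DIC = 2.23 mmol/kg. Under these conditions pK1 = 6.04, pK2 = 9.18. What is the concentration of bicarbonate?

[HCO3⁻] = 2.11 mmol/kg

α₁ = 1 / (1 + [H⁺]/K1 + K2/[H⁺]) = 1 / (1 + 10^-1.50 + 10^-1.64)
   = 1 / (1 + 0.031623 + 0.022909) = 1/1.0545 = 0.9483
[HCO3⁻] = α₁ × DIC = 0.9483 × 2.23 = 2.11 mmol/kg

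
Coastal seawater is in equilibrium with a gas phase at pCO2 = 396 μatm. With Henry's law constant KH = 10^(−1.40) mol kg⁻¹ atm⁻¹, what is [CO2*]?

[CO2*] = 15.8 μmol/kg

KH = 10^(−1.40) = 3.981×10^-2 mol kg⁻¹ atm⁻¹
[CO2*] = KH · pCO2 = 3.981×10^-2 × 396×10^-6 atm = 1.58×10^-5 mol/kg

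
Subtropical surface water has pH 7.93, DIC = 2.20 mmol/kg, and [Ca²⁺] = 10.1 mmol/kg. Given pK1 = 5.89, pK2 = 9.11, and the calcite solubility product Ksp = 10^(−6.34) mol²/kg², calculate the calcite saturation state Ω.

Ω = 2.99

α₂ = 1 / (1 + [H⁺]/K2 + [H⁺]²/(K1K2)) = 1 / (1 + 10^+1.18 + 10^-0.86)
   = 1 / (1 + 15.136 + 0.13804) = 1/16.274 = 0.06145
[CO3²⁻] = α₂ × DIC = 0.06145 × 2.20 = 0.1352 mmol/kg
Ksp = 10^(−6.34) = 4.571×10^-7
Ω = [Ca²⁺][CO3²⁻]/Ksp = (10.1×10^-3)(1.352×10^-4) / 4.571×10^-7 = 2.99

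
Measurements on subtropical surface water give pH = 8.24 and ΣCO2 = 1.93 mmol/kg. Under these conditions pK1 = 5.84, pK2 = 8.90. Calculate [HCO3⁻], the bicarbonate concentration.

[HCO3⁻] = 1.58 mmol/kg

α₁ = 1 / (1 + [H⁺]/K1 + K2/[H⁺]) = 1 / (1 + 10^-2.40 + 10^-0.66)
   = 1 / (1 + 0.0039811 + 0.21878) = 1/1.2228 = 0.8178
[HCO3⁻] = α₁ × DIC = 0.8178 × 1.93 = 1.58 mmol/kg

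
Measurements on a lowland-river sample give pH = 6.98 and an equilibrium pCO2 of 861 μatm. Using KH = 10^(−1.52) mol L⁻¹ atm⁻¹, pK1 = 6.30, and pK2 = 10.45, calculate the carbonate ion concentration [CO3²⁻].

[CO2*] = KH · pCO2 = 10^(−1.52) × 861×10^-6 = 2.600×10^-5 mol/L
α₀ = 1/(1 + K1/[H⁺] + K1K2/[H⁺]²) = 1/(1 + 10^+0.68 + 10^-2.79) = 0.1728
DIC = [CO2*]/α₀ = 2.600×10^-5 / 0.1728 = 0.1505 mmol/L
[CO3²⁻] = α₂·DIC; α₂ = 0.0002802, so [CO3²⁻] = 0.0002802 × 0.1505 = 4.22×10^-5 mmol/L = 0.0422 μmol/L

[CO3²⁻] = 0.0422 μmol/L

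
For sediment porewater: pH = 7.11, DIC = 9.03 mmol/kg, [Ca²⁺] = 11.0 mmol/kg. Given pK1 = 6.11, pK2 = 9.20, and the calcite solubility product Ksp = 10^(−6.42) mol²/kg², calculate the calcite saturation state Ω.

Ω = 1.92

α₂ = 1 / (1 + [H⁺]/K2 + [H⁺]²/(K1K2)) = 1 / (1 + 10^+2.09 + 10^+1.09)
   = 1 / (1 + 123.03 + 12.303) = 1/136.33 = 0.007335
[CO3²⁻] = α₂ × DIC = 0.007335 × 9.03 = 0.06624 mmol/kg
Ksp = 10^(−6.42) = 3.802×10^-7
Ω = [Ca²⁺][CO3²⁻]/Ksp = (11.0×10^-3)(6.624×10^-5) / 3.802×10^-7 = 1.92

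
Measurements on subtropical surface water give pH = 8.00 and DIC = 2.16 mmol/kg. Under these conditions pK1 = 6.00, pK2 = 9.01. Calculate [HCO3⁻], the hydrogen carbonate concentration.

[HCO3⁻] = 1.95 mmol/kg

α₁ = 1 / (1 + [H⁺]/K1 + K2/[H⁺]) = 1 / (1 + 10^-2.00 + 10^-1.01)
   = 1 / (1 + 0.010000 + 0.097724) = 1/1.1077 = 0.9028
[HCO3⁻] = α₁ × DIC = 0.9028 × 2.16 = 1.95 mmol/kg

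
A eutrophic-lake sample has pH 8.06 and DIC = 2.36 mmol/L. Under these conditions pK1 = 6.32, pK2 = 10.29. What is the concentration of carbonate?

[CO3²⁻] = 13.6 μmol/L

α₂ = 1 / (1 + [H⁺]/K2 + [H⁺]²/(K1K2)) = 1 / (1 + 10^+2.23 + 10^+0.49)
   = 1 / (1 + 169.82 + 3.0903) = 1/173.91 = 0.005750
[CO3²⁻] = α₂ × DIC = 0.005750 × 2.36 = 0.0136 mmol/L = 13.6 μmol/L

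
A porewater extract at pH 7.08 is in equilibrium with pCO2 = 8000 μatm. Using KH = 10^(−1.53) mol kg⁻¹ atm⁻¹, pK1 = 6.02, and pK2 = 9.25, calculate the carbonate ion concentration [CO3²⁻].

[CO3²⁻] = 18.3 μmol/kg

[CO2*] = KH · pCO2 = 10^(−1.53) × 8000×10^-6 = 2.361×10^-4 mol/kg
α₀ = 1/(1 + K1/[H⁺] + K1K2/[H⁺]²) = 1/(1 + 10^+1.06 + 10^-1.11) = 0.07962
DIC = [CO2*]/α₀ = 2.361×10^-4 / 0.07962 = 2.965 mmol/kg
[CO3²⁻] = α₂·DIC; α₂ = 0.006181, so [CO3²⁻] = 0.006181 × 2.965 = 0.0183 mmol/kg = 18.3 μmol/kg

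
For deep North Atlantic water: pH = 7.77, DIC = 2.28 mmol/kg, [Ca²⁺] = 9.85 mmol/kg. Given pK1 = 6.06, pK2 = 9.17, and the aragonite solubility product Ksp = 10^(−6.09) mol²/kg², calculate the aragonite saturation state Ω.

Ω = 1.04

α₂ = 1 / (1 + [H⁺]/K2 + [H⁺]²/(K1K2)) = 1 / (1 + 10^+1.40 + 10^-0.31)
   = 1 / (1 + 25.119 + 0.48978) = 1/26.609 = 0.03758
[CO3²⁻] = α₂ × DIC = 0.03758 × 2.28 = 0.08569 mmol/kg
Ksp = 10^(−6.09) = 8.128×10^-7
Ω = [Ca²⁺][CO3²⁻]/Ksp = (9.85×10^-3)(8.569×10^-5) / 8.128×10^-7 = 1.04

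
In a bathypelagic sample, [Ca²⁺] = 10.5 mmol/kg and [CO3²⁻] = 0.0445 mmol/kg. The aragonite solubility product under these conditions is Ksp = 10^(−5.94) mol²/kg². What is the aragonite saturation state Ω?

Ksp = 10^(−5.94) = 1.148×10^-6
Ω = [Ca²⁺][CO3²⁻]/Ksp = (10.5×10^-3)(0.0445×10^-3) / 1.148×10^-6 = 0.407

Ω = 0.407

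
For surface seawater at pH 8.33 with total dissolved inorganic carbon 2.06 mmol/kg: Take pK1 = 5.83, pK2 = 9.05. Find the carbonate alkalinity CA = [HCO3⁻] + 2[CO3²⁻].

CA = [HCO3⁻] + 2[CO3²⁻] = (α₁ + 2α₂)·DIC
At pH 8.33: [H⁺]/K1 = 10^-2.50 = 0.0031623, K2/[H⁺] = 10^-0.72 = 0.19055
α₁ = 1/(1 + 0.0031623 + 0.19055) = 1/1.1937 = 0.8377; α₂ = α₁·K2/[H⁺] = 0.1596
α₁ + 2α₂ = 1.1570
CA = 1.1570 × 2.06 = 2.38 mmol/kg

CA = 2.38 mmol/kg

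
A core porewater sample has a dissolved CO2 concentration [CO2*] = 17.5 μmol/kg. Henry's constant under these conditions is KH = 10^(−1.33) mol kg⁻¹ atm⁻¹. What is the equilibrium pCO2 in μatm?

pCO2 = 374 μatm

KH = 10^(−1.33) = 4.677×10^-2 mol kg⁻¹ atm⁻¹
pCO2 = [CO2*]/KH = 17.5×10^-6 / 4.677×10^-2 = 3.74×10^-4 atm = 374 μatm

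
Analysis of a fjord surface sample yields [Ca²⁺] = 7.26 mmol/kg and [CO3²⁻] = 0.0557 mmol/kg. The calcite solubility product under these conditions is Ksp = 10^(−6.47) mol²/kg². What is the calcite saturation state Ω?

Ω = 1.19

Ksp = 10^(−6.47) = 3.388×10^-7
Ω = [Ca²⁺][CO3²⁻]/Ksp = (7.26×10^-3)(0.0557×10^-3) / 3.388×10^-7 = 1.19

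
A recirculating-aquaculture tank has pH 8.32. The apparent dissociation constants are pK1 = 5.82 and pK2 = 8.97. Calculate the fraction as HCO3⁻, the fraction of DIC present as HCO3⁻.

α₁ = 1 / (1 + [H⁺]/K1 + K2/[H⁺]) = 1 / (1 + 10^-2.50 + 10^-0.65)
   = 1 / (1 + 0.0031623 + 0.22387) = 1/1.2270 = 0.8150

α₁ = 0.815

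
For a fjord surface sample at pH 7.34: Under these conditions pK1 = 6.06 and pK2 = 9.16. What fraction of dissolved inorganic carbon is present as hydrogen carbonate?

α₁ = 0.937

α₁ = 1 / (1 + [H⁺]/K1 + K2/[H⁺]) = 1 / (1 + 10^-1.28 + 10^-1.82)
   = 1 / (1 + 0.052481 + 0.015136) = 1/1.0676 = 0.9367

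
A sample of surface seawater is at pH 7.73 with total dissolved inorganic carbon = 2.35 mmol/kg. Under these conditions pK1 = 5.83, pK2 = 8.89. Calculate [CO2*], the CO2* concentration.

[CO2*] = 0.0273 mmol/kg

α₀ = 1 / (1 + K1/[H⁺] + K1K2/[H⁺]²) = 1 / (1 + 10^+1.90 + 10^+0.74)
   = 1 / (1 + 79.433 + 5.4954) = 1/85.928 = 0.01164
[CO2*] = α₀ × DIC = 0.01164 × 2.35 = 0.0273 mmol/kg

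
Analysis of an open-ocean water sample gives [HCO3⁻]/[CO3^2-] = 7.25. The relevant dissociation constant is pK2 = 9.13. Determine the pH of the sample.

pH = 8.27

From K2 = [H⁺][CO3^2-]/[HCO3⁻]:  pH = pK2 − log₁₀([HCO3⁻]/[CO3^2-])
log₁₀(7.25) = +0.860
pH = 9.13 − (+0.860) = 8.27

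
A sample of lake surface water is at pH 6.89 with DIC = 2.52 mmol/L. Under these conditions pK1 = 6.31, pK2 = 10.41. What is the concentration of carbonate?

[CO3²⁻] = 0.602 μmol/L

α₂ = 1 / (1 + [H⁺]/K2 + [H⁺]²/(K1K2)) = 1 / (1 + 10^+3.52 + 10^+2.94)
   = 1 / (1 + 3311.3 + 870.96) = 1/4183.3 = 0.0002390
[CO3²⁻] = α₂ × DIC = 0.0002390 × 2.52 = 0.000602 mmol/L = 0.602 μmol/L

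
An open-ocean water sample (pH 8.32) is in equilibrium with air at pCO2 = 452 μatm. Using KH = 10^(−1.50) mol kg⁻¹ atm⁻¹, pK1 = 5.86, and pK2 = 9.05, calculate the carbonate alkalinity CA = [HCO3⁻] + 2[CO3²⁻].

[CO2*] = KH · pCO2 = 10^(−1.50) × 452×10^-6 = 1.429×10^-5 mol/kg
α₀ = 1/(1 + K1/[H⁺] + K1K2/[H⁺]²) = 1/(1 + 10^+2.46 + 10^+1.73) = 0.002915
DIC = [CO2*]/α₀ = 1.429×10^-5 / 0.002915 = 4.904 mmol/kg
CA = (α₁ + 2α₂)·DIC = (0.8406 + 2×0.1565) × 4.904 = 5.66 mmol/kg

CA = 5.66 mmol/kg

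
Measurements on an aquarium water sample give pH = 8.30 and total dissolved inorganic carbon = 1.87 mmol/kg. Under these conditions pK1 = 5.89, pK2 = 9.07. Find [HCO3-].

α₁ = 1 / (1 + [H⁺]/K1 + K2/[H⁺]) = 1 / (1 + 10^-2.41 + 10^-0.77)
   = 1 / (1 + 0.0038905 + 0.16982) = 1/1.1737 = 0.8520
[HCO3⁻] = α₁ × DIC = 0.8520 × 1.87 = 1.59 mmol/kg

[HCO3⁻] = 1.59 mmol/kg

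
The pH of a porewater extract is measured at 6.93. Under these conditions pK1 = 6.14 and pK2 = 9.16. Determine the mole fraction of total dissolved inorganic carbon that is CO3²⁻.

α₂ = 1 / (1 + [H⁺]/K2 + [H⁺]²/(K1K2)) = 1 / (1 + 10^+2.23 + 10^+1.44)
   = 1 / (1 + 169.82 + 27.542) = 1/198.37 = 0.005041

α₂ = 0.00504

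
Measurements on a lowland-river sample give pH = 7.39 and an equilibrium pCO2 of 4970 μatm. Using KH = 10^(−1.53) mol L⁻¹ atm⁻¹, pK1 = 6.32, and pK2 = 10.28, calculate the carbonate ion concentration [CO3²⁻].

[CO3²⁻] = 2.22 μmol/L

[CO2*] = KH · pCO2 = 10^(−1.53) × 4970×10^-6 = 1.467×10^-4 mol/L
α₀ = 1/(1 + K1/[H⁺] + K1K2/[H⁺]²) = 1/(1 + 10^+1.07 + 10^-1.82) = 0.07834
DIC = [CO2*]/α₀ = 1.467×10^-4 / 0.07834 = 1.872 mmol/L
[CO3²⁻] = α₂·DIC; α₂ = 0.001186, so [CO3²⁻] = 0.001186 × 1.872 = 0.00222 mmol/L = 2.22 μmol/L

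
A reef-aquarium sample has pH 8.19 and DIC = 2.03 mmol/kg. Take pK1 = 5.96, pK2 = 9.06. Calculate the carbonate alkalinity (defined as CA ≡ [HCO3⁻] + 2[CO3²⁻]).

CA = 2.26 mmol/kg

CA = [HCO3⁻] + 2[CO3²⁻] = (α₁ + 2α₂)·DIC
At pH 8.19: [H⁺]/K1 = 10^-2.23 = 0.0058884, K2/[H⁺] = 10^-0.87 = 0.13490
α₁ = 1/(1 + 0.0058884 + 0.13490) = 1/1.1408 = 0.8766; α₂ = α₁·K2/[H⁺] = 0.1182
α₁ + 2α₂ = 1.1131
CA = 1.1131 × 2.03 = 2.26 mmol/kg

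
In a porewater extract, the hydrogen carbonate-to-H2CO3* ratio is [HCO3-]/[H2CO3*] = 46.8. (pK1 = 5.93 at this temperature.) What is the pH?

pH = 7.60

From K1 = [H⁺][HCO3-]/[H2CO3*]:  pH = pK1 + log₁₀([HCO3-]/[H2CO3*])
log₁₀(46.8) = +1.670
pH = 5.93 + (+1.670) = 7.60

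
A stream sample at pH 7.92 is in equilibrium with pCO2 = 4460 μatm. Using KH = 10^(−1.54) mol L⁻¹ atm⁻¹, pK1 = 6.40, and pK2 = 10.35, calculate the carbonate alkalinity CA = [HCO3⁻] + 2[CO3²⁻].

CA = 4.29 mmol/L

[CO2*] = KH · pCO2 = 10^(−1.54) × 4460×10^-6 = 1.286×10^-4 mol/L
α₀ = 1/(1 + K1/[H⁺] + K1K2/[H⁺]²) = 1/(1 + 10^+1.52 + 10^-0.91) = 0.02921
DIC = [CO2*]/α₀ = 1.286×10^-4 / 0.02921 = 4.404 mmol/L
CA = (α₁ + 2α₂)·DIC = (0.9672 + 2×0.003593) × 4.404 = 4.29 mmol/L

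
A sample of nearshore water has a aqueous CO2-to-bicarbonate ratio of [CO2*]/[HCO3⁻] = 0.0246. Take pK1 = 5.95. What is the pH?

From K1 = [H⁺][HCO3⁻]/[CO2*]:  pH = pK1 − log₁₀([CO2*]/[HCO3⁻])
log₁₀(0.0246) = -1.609
pH = 5.95 − (-1.609) = 7.56

pH = 7.56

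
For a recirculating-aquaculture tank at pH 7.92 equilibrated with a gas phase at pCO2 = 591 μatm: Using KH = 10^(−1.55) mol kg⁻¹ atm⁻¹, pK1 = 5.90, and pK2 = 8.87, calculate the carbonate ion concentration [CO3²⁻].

[CO2*] = KH · pCO2 = 10^(−1.55) × 591×10^-6 = 1.666×10^-5 mol/kg
α₀ = 1/(1 + K1/[H⁺] + K1K2/[H⁺]²) = 1/(1 + 10^+2.02 + 10^+1.07) = 0.008513
DIC = [CO2*]/α₀ = 1.666×10^-5 / 0.008513 = 1.957 mmol/kg
[CO3²⁻] = α₂·DIC; α₂ = 0.1000, so [CO3²⁻] = 0.1000 × 1.957 = 0.196 mmol/kg

[CO3²⁻] = 0.196 mmol/kg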